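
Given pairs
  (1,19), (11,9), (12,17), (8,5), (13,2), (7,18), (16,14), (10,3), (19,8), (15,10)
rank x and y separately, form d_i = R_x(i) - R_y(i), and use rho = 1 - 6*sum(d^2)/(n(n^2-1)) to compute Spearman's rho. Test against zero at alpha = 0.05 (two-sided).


Step 1: Rank x and y separately (midranks; no ties here).
rank(x): 1->1, 11->5, 12->6, 8->3, 13->7, 7->2, 16->9, 10->4, 19->10, 15->8
rank(y): 19->10, 9->5, 17->8, 5->3, 2->1, 18->9, 14->7, 3->2, 8->4, 10->6
Step 2: d_i = R_x(i) - R_y(i); compute d_i^2.
  (1-10)^2=81, (5-5)^2=0, (6-8)^2=4, (3-3)^2=0, (7-1)^2=36, (2-9)^2=49, (9-7)^2=4, (4-2)^2=4, (10-4)^2=36, (8-6)^2=4
sum(d^2) = 218.
Step 3: rho = 1 - 6*218 / (10*(10^2 - 1)) = 1 - 1308/990 = -0.321212.
Step 4: Under H0, t = rho * sqrt((n-2)/(1-rho^2)) = -0.9594 ~ t(8).
Step 5: Two-sided p-value from the t-distribution with 8 df = 0.365468.
Step 6: alpha = 0.05. fail to reject H0.

rho = -0.3212, p = 0.365468, fail to reject H0 at alpha = 0.05.


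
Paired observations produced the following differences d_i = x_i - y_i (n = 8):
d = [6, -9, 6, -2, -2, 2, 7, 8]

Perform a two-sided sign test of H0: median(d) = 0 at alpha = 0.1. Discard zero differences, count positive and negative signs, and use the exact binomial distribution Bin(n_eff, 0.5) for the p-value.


Step 1: Discard zero differences. Original n = 8; n_eff = number of nonzero differences = 8.
Nonzero differences (with sign): +6, -9, +6, -2, -2, +2, +7, +8
Step 2: Count signs: positive = 5, negative = 3.
Step 3: Under H0: P(positive) = 0.5, so the number of positives S ~ Bin(8, 0.5).
Step 4: Two-sided exact p-value = sum of Bin(8,0.5) probabilities at or below the observed probability = 0.726562.
Step 5: alpha = 0.1. fail to reject H0.

n_eff = 8, pos = 5, neg = 3, p = 0.726562, fail to reject H0.


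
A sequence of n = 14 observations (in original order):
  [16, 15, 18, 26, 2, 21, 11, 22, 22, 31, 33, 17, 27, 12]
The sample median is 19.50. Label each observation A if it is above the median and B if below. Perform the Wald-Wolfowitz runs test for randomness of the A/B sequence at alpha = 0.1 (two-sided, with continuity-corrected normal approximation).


Step 1: Compute median = 19.50; label A = above, B = below.
Labels in order: BBBABABAAAABAB  (n_A = 7, n_B = 7)
Step 2: Count runs R = 9.
Step 3: Under H0 (random ordering), E[R] = 2*n_A*n_B/(n_A+n_B) + 1 = 2*7*7/14 + 1 = 8.0000.
        Var[R] = 2*n_A*n_B*(2*n_A*n_B - n_A - n_B) / ((n_A+n_B)^2 * (n_A+n_B-1)) = 8232/2548 = 3.2308.
        SD[R] = 1.7974.
Step 4: Continuity-corrected z = (R - 0.5 - E[R]) / SD[R] = (9 - 0.5 - 8.0000) / 1.7974 = 0.2782.
Step 5: Two-sided p-value via normal approximation = 2*(1 - Phi(|z|)) = 0.780879.
Step 6: alpha = 0.1. fail to reject H0.

R = 9, z = 0.2782, p = 0.780879, fail to reject H0.


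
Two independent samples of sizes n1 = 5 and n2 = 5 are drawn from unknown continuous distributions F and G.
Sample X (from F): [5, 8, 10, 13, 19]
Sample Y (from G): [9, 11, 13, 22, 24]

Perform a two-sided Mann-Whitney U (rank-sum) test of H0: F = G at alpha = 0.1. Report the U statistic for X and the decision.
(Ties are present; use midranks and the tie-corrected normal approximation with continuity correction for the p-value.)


Step 1: Combine and sort all 10 observations; assign midranks.
sorted (value, group): (5,X), (8,X), (9,Y), (10,X), (11,Y), (13,X), (13,Y), (19,X), (22,Y), (24,Y)
ranks: 5->1, 8->2, 9->3, 10->4, 11->5, 13->6.5, 13->6.5, 19->8, 22->9, 24->10
Step 2: Rank sum for X: R1 = 1 + 2 + 4 + 6.5 + 8 = 21.5.
Step 3: U_X = R1 - n1(n1+1)/2 = 21.5 - 5*6/2 = 21.5 - 15 = 6.5.
       U_Y = n1*n2 - U_X = 25 - 6.5 = 18.5.
Step 4: Ties are present, so use the tie-corrected normal approximation (with continuity correction) for the p-value.
Step 5: p-value = 0.249153; compare to alpha = 0.1. fail to reject H0.

U_X = 6.5, p = 0.249153, fail to reject H0 at alpha = 0.1.


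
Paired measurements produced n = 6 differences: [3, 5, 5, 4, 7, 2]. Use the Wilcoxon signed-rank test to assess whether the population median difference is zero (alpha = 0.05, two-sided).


Step 1: Drop any zero differences (none here) and take |d_i|.
|d| = [3, 5, 5, 4, 7, 2]
Step 2: Midrank |d_i| (ties get averaged ranks).
ranks: |3|->2, |5|->4.5, |5|->4.5, |4|->3, |7|->6, |2|->1
Step 3: Attach original signs; sum ranks with positive sign and with negative sign.
W+ = 2 + 4.5 + 4.5 + 3 + 6 + 1 = 21
W- = 0 = 0
(Check: W+ + W- = 21 should equal n(n+1)/2 = 21.)
Step 4: Test statistic W = min(W+, W-) = 0.
Step 5: Ties in |d|, so use the tie-corrected normal approximation.
        E[W] = n(n+1)/4 = 6*7/4 = 10.5.
        Tie groups: |d|=5 (t=2); sum(t^3 - t) = 6.
        Var[W] = n(n+1)(2n+1)/24 - sum(t^3-t)/48 = 546/24 - 6/48 = 22.625.
        z = (W - E[W]) / sqrt(Var[W]) = (0 - 10.5) / 4.7566 = -2.2075.
        Two-sided p = 2*Phi(z) = 0.027281.
Step 6: alpha = 0.05. reject H0.

W+ = 21, W- = 0, W = min = 0, p = 0.027281, reject H0.


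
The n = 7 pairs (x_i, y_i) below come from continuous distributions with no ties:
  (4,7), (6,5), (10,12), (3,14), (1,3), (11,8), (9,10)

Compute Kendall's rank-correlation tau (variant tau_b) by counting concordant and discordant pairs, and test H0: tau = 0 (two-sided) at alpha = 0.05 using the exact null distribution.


Step 1: Enumerate the 21 unordered pairs (i,j) with i<j and classify each by sign(x_j-x_i) * sign(y_j-y_i).
  (1,2):dx=+2,dy=-2->D; (1,3):dx=+6,dy=+5->C; (1,4):dx=-1,dy=+7->D; (1,5):dx=-3,dy=-4->C
  (1,6):dx=+7,dy=+1->C; (1,7):dx=+5,dy=+3->C; (2,3):dx=+4,dy=+7->C; (2,4):dx=-3,dy=+9->D
  (2,5):dx=-5,dy=-2->C; (2,6):dx=+5,dy=+3->C; (2,7):dx=+3,dy=+5->C; (3,4):dx=-7,dy=+2->D
  (3,5):dx=-9,dy=-9->C; (3,6):dx=+1,dy=-4->D; (3,7):dx=-1,dy=-2->C; (4,5):dx=-2,dy=-11->C
  (4,6):dx=+8,dy=-6->D; (4,7):dx=+6,dy=-4->D; (5,6):dx=+10,dy=+5->C; (5,7):dx=+8,dy=+7->C
  (6,7):dx=-2,dy=+2->D
Step 2: C = 13, D = 8, total pairs = 21.
Step 3: tau = (C - D)/(n(n-1)/2) = (13 - 8)/21 = 0.238095.
Step 4: Exact two-sided p-value (enumerate n! = 5040 permutations of y under H0): p = 0.561905.
Step 5: alpha = 0.05. fail to reject H0.

tau_b = 0.2381 (C=13, D=8), p = 0.561905, fail to reject H0.


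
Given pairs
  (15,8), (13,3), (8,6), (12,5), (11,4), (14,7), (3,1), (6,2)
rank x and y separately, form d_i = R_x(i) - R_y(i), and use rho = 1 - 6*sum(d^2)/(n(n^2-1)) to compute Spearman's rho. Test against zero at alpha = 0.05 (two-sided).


Step 1: Rank x and y separately (midranks; no ties here).
rank(x): 15->8, 13->6, 8->3, 12->5, 11->4, 14->7, 3->1, 6->2
rank(y): 8->8, 3->3, 6->6, 5->5, 4->4, 7->7, 1->1, 2->2
Step 2: d_i = R_x(i) - R_y(i); compute d_i^2.
  (8-8)^2=0, (6-3)^2=9, (3-6)^2=9, (5-5)^2=0, (4-4)^2=0, (7-7)^2=0, (1-1)^2=0, (2-2)^2=0
sum(d^2) = 18.
Step 3: rho = 1 - 6*18 / (8*(8^2 - 1)) = 1 - 108/504 = 0.785714.
Step 4: Under H0, t = rho * sqrt((n-2)/(1-rho^2)) = 3.1113 ~ t(6).
Step 5: Two-sided p-value from the t-distribution with 6 df = 0.020815.
Step 6: alpha = 0.05. reject H0.

rho = 0.7857, p = 0.020815, reject H0 at alpha = 0.05.


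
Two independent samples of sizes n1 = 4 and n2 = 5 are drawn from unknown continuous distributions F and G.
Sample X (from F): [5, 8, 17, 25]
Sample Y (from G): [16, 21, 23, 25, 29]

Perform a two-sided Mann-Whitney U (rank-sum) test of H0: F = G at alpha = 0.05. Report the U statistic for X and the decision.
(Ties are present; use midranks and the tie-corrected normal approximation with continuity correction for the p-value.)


Step 1: Combine and sort all 9 observations; assign midranks.
sorted (value, group): (5,X), (8,X), (16,Y), (17,X), (21,Y), (23,Y), (25,X), (25,Y), (29,Y)
ranks: 5->1, 8->2, 16->3, 17->4, 21->5, 23->6, 25->7.5, 25->7.5, 29->9
Step 2: Rank sum for X: R1 = 1 + 2 + 4 + 7.5 = 14.5.
Step 3: U_X = R1 - n1(n1+1)/2 = 14.5 - 4*5/2 = 14.5 - 10 = 4.5.
       U_Y = n1*n2 - U_X = 20 - 4.5 = 15.5.
Step 4: Ties are present, so use the tie-corrected normal approximation (with continuity correction) for the p-value.
Step 5: p-value = 0.218742; compare to alpha = 0.05. fail to reject H0.

U_X = 4.5, p = 0.218742, fail to reject H0 at alpha = 0.05.


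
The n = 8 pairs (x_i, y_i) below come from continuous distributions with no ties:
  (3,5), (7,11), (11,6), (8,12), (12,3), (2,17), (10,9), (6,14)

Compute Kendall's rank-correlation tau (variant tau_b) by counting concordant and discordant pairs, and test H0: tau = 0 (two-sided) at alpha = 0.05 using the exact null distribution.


Step 1: Enumerate the 28 unordered pairs (i,j) with i<j and classify each by sign(x_j-x_i) * sign(y_j-y_i).
  (1,2):dx=+4,dy=+6->C; (1,3):dx=+8,dy=+1->C; (1,4):dx=+5,dy=+7->C; (1,5):dx=+9,dy=-2->D
  (1,6):dx=-1,dy=+12->D; (1,7):dx=+7,dy=+4->C; (1,8):dx=+3,dy=+9->C; (2,3):dx=+4,dy=-5->D
  (2,4):dx=+1,dy=+1->C; (2,5):dx=+5,dy=-8->D; (2,6):dx=-5,dy=+6->D; (2,7):dx=+3,dy=-2->D
  (2,8):dx=-1,dy=+3->D; (3,4):dx=-3,dy=+6->D; (3,5):dx=+1,dy=-3->D; (3,6):dx=-9,dy=+11->D
  (3,7):dx=-1,dy=+3->D; (3,8):dx=-5,dy=+8->D; (4,5):dx=+4,dy=-9->D; (4,6):dx=-6,dy=+5->D
  (4,7):dx=+2,dy=-3->D; (4,8):dx=-2,dy=+2->D; (5,6):dx=-10,dy=+14->D; (5,7):dx=-2,dy=+6->D
  (5,8):dx=-6,dy=+11->D; (6,7):dx=+8,dy=-8->D; (6,8):dx=+4,dy=-3->D; (7,8):dx=-4,dy=+5->D
Step 2: C = 6, D = 22, total pairs = 28.
Step 3: tau = (C - D)/(n(n-1)/2) = (6 - 22)/28 = -0.571429.
Step 4: Exact two-sided p-value (enumerate n! = 40320 permutations of y under H0): p = 0.061012.
Step 5: alpha = 0.05. fail to reject H0.

tau_b = -0.5714 (C=6, D=22), p = 0.061012, fail to reject H0.


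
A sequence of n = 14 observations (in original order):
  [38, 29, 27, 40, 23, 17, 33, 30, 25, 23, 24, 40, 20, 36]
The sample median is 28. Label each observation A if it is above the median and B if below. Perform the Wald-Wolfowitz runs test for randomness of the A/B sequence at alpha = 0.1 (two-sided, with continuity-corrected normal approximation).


Step 1: Compute median = 28; label A = above, B = below.
Labels in order: AABABBAABBBABA  (n_A = 7, n_B = 7)
Step 2: Count runs R = 9.
Step 3: Under H0 (random ordering), E[R] = 2*n_A*n_B/(n_A+n_B) + 1 = 2*7*7/14 + 1 = 8.0000.
        Var[R] = 2*n_A*n_B*(2*n_A*n_B - n_A - n_B) / ((n_A+n_B)^2 * (n_A+n_B-1)) = 8232/2548 = 3.2308.
        SD[R] = 1.7974.
Step 4: Continuity-corrected z = (R - 0.5 - E[R]) / SD[R] = (9 - 0.5 - 8.0000) / 1.7974 = 0.2782.
Step 5: Two-sided p-value via normal approximation = 2*(1 - Phi(|z|)) = 0.780879.
Step 6: alpha = 0.1. fail to reject H0.

R = 9, z = 0.2782, p = 0.780879, fail to reject H0.


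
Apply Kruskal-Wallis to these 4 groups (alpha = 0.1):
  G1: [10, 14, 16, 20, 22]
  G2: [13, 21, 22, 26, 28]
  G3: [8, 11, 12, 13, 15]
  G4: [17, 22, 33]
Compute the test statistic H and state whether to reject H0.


Step 1: Combine all N = 18 observations and assign midranks.
sorted (value, group, rank): (8,G3,1), (10,G1,2), (11,G3,3), (12,G3,4), (13,G2,5.5), (13,G3,5.5), (14,G1,7), (15,G3,8), (16,G1,9), (17,G4,10), (20,G1,11), (21,G2,12), (22,G1,14), (22,G2,14), (22,G4,14), (26,G2,16), (28,G2,17), (33,G4,18)
Step 2: Sum ranks within each group.
R_1 = 43 (n_1 = 5)
R_2 = 64.5 (n_2 = 5)
R_3 = 21.5 (n_3 = 5)
R_4 = 42 (n_4 = 3)
Step 3: H = 12/(N(N+1)) * sum(R_i^2/n_i) - 3(N+1)
     = 12/(18*19) * (43^2/5 + 64.5^2/5 + 21.5^2/5 + 42^2/3) - 3*19
     = 0.035088 * 1882.3 - 57
     = 9.045614.
Step 4: Ties present; correction factor C = 1 - 30/(18^3 - 18) = 0.994840. Corrected H = 9.045614 / 0.994840 = 9.092531.
Step 5: Under H0, H ~ chi^2(3); p-value = 0.028086.
Step 6: alpha = 0.1. reject H0.

H = 9.0925, df = 3, p = 0.028086, reject H0.


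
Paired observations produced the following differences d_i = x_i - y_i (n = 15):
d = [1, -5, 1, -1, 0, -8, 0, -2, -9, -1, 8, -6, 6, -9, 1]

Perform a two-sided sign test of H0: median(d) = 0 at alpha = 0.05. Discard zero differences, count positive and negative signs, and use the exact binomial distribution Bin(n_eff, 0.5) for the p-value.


Step 1: Discard zero differences. Original n = 15; n_eff = number of nonzero differences = 13.
Nonzero differences (with sign): +1, -5, +1, -1, -8, -2, -9, -1, +8, -6, +6, -9, +1
Step 2: Count signs: positive = 5, negative = 8.
Step 3: Under H0: P(positive) = 0.5, so the number of positives S ~ Bin(13, 0.5).
Step 4: Two-sided exact p-value = sum of Bin(13,0.5) probabilities at or below the observed probability = 0.581055.
Step 5: alpha = 0.05. fail to reject H0.

n_eff = 13, pos = 5, neg = 8, p = 0.581055, fail to reject H0.


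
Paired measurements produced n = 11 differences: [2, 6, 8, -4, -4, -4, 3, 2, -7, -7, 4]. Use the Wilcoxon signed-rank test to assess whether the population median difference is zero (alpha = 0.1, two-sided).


Step 1: Drop any zero differences (none here) and take |d_i|.
|d| = [2, 6, 8, 4, 4, 4, 3, 2, 7, 7, 4]
Step 2: Midrank |d_i| (ties get averaged ranks).
ranks: |2|->1.5, |6|->8, |8|->11, |4|->5.5, |4|->5.5, |4|->5.5, |3|->3, |2|->1.5, |7|->9.5, |7|->9.5, |4|->5.5
Step 3: Attach original signs; sum ranks with positive sign and with negative sign.
W+ = 1.5 + 8 + 11 + 3 + 1.5 + 5.5 = 30.5
W- = 5.5 + 5.5 + 5.5 + 9.5 + 9.5 = 35.5
(Check: W+ + W- = 66 should equal n(n+1)/2 = 66.)
Step 4: Test statistic W = min(W+, W-) = 30.5.
Step 5: Ties in |d|, so use the tie-corrected normal approximation.
        E[W] = n(n+1)/4 = 11*12/4 = 33.
        Tie groups: |d|=2 (t=2), |d|=4 (t=4), |d|=7 (t=2); sum(t^3 - t) = 72.
        Var[W] = n(n+1)(2n+1)/24 - sum(t^3-t)/48 = 3036/24 - 72/48 = 125.
        z = (W - E[W]) / sqrt(Var[W]) = (30.5 - 33) / 11.1803 = -0.2236.
        Two-sided p = 2*Phi(z) = 0.823063.
Step 6: alpha = 0.1. fail to reject H0.

W+ = 30.5, W- = 35.5, W = min = 30.5, p = 0.823063, fail to reject H0.


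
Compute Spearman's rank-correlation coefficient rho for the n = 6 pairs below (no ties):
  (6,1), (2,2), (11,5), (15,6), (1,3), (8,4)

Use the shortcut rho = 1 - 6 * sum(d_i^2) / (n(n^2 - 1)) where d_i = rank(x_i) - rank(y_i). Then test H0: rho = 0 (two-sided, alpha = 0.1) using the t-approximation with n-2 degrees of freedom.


Step 1: Rank x and y separately (midranks; no ties here).
rank(x): 6->3, 2->2, 11->5, 15->6, 1->1, 8->4
rank(y): 1->1, 2->2, 5->5, 6->6, 3->3, 4->4
Step 2: d_i = R_x(i) - R_y(i); compute d_i^2.
  (3-1)^2=4, (2-2)^2=0, (5-5)^2=0, (6-6)^2=0, (1-3)^2=4, (4-4)^2=0
sum(d^2) = 8.
Step 3: rho = 1 - 6*8 / (6*(6^2 - 1)) = 1 - 48/210 = 0.771429.
Step 4: Under H0, t = rho * sqrt((n-2)/(1-rho^2)) = 2.4247 ~ t(4).
Step 5: Two-sided p-value from the t-distribution with 4 df = 0.072397.
Step 6: alpha = 0.1. reject H0.

rho = 0.7714, p = 0.072397, reject H0 at alpha = 0.1.


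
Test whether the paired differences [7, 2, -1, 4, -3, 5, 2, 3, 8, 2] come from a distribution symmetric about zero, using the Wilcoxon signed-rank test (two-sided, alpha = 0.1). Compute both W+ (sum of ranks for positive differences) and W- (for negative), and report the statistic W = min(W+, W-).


Step 1: Drop any zero differences (none here) and take |d_i|.
|d| = [7, 2, 1, 4, 3, 5, 2, 3, 8, 2]
Step 2: Midrank |d_i| (ties get averaged ranks).
ranks: |7|->9, |2|->3, |1|->1, |4|->7, |3|->5.5, |5|->8, |2|->3, |3|->5.5, |8|->10, |2|->3
Step 3: Attach original signs; sum ranks with positive sign and with negative sign.
W+ = 9 + 3 + 7 + 8 + 3 + 5.5 + 10 + 3 = 48.5
W- = 1 + 5.5 = 6.5
(Check: W+ + W- = 55 should equal n(n+1)/2 = 55.)
Step 4: Test statistic W = min(W+, W-) = 6.5.
Step 5: Ties in |d|, so use the tie-corrected normal approximation.
        E[W] = n(n+1)/4 = 10*11/4 = 27.5.
        Tie groups: |d|=2 (t=3), |d|=3 (t=2); sum(t^3 - t) = 30.
        Var[W] = n(n+1)(2n+1)/24 - sum(t^3-t)/48 = 2310/24 - 30/48 = 95.625.
        z = (W - E[W]) / sqrt(Var[W]) = (6.5 - 27.5) / 9.7788 = -2.1475.
        Two-sided p = 2*Phi(z) = 0.031753.
Step 6: alpha = 0.1. reject H0.

W+ = 48.5, W- = 6.5, W = min = 6.5, p = 0.031753, reject H0.


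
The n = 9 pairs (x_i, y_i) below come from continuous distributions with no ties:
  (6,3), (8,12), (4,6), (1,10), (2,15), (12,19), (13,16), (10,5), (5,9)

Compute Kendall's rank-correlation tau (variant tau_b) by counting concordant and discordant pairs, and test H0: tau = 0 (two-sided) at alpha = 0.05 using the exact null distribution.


Step 1: Enumerate the 36 unordered pairs (i,j) with i<j and classify each by sign(x_j-x_i) * sign(y_j-y_i).
  (1,2):dx=+2,dy=+9->C; (1,3):dx=-2,dy=+3->D; (1,4):dx=-5,dy=+7->D; (1,5):dx=-4,dy=+12->D
  (1,6):dx=+6,dy=+16->C; (1,7):dx=+7,dy=+13->C; (1,8):dx=+4,dy=+2->C; (1,9):dx=-1,dy=+6->D
  (2,3):dx=-4,dy=-6->C; (2,4):dx=-7,dy=-2->C; (2,5):dx=-6,dy=+3->D; (2,6):dx=+4,dy=+7->C
  (2,7):dx=+5,dy=+4->C; (2,8):dx=+2,dy=-7->D; (2,9):dx=-3,dy=-3->C; (3,4):dx=-3,dy=+4->D
  (3,5):dx=-2,dy=+9->D; (3,6):dx=+8,dy=+13->C; (3,7):dx=+9,dy=+10->C; (3,8):dx=+6,dy=-1->D
  (3,9):dx=+1,dy=+3->C; (4,5):dx=+1,dy=+5->C; (4,6):dx=+11,dy=+9->C; (4,7):dx=+12,dy=+6->C
  (4,8):dx=+9,dy=-5->D; (4,9):dx=+4,dy=-1->D; (5,6):dx=+10,dy=+4->C; (5,7):dx=+11,dy=+1->C
  (5,8):dx=+8,dy=-10->D; (5,9):dx=+3,dy=-6->D; (6,7):dx=+1,dy=-3->D; (6,8):dx=-2,dy=-14->C
  (6,9):dx=-7,dy=-10->C; (7,8):dx=-3,dy=-11->C; (7,9):dx=-8,dy=-7->C; (8,9):dx=-5,dy=+4->D
Step 2: C = 21, D = 15, total pairs = 36.
Step 3: tau = (C - D)/(n(n-1)/2) = (21 - 15)/36 = 0.166667.
Step 4: Exact two-sided p-value (enumerate n! = 362880 permutations of y under H0): p = 0.612202.
Step 5: alpha = 0.05. fail to reject H0.

tau_b = 0.1667 (C=21, D=15), p = 0.612202, fail to reject H0.


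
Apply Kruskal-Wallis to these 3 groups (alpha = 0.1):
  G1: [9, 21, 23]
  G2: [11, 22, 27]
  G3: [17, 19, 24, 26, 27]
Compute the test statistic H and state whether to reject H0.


Step 1: Combine all N = 11 observations and assign midranks.
sorted (value, group, rank): (9,G1,1), (11,G2,2), (17,G3,3), (19,G3,4), (21,G1,5), (22,G2,6), (23,G1,7), (24,G3,8), (26,G3,9), (27,G2,10.5), (27,G3,10.5)
Step 2: Sum ranks within each group.
R_1 = 13 (n_1 = 3)
R_2 = 18.5 (n_2 = 3)
R_3 = 34.5 (n_3 = 5)
Step 3: H = 12/(N(N+1)) * sum(R_i^2/n_i) - 3(N+1)
     = 12/(11*12) * (13^2/3 + 18.5^2/3 + 34.5^2/5) - 3*12
     = 0.090909 * 408.467 - 36
     = 1.133333.
Step 4: Ties present; correction factor C = 1 - 6/(11^3 - 11) = 0.995455. Corrected H = 1.133333 / 0.995455 = 1.138508.
Step 5: Under H0, H ~ chi^2(2); p-value = 0.565947.
Step 6: alpha = 0.1. fail to reject H0.

H = 1.1385, df = 2, p = 0.565947, fail to reject H0.


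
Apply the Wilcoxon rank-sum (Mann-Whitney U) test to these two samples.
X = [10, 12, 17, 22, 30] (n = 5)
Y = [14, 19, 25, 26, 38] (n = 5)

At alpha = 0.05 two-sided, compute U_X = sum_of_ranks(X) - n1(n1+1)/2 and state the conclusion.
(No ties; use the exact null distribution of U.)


Step 1: Combine and sort all 10 observations; assign midranks.
sorted (value, group): (10,X), (12,X), (14,Y), (17,X), (19,Y), (22,X), (25,Y), (26,Y), (30,X), (38,Y)
ranks: 10->1, 12->2, 14->3, 17->4, 19->5, 22->6, 25->7, 26->8, 30->9, 38->10
Step 2: Rank sum for X: R1 = 1 + 2 + 4 + 6 + 9 = 22.
Step 3: U_X = R1 - n1(n1+1)/2 = 22 - 5*6/2 = 22 - 15 = 7.
       U_Y = n1*n2 - U_X = 25 - 7 = 18.
Step 4: No ties, so the exact null distribution of U (based on enumerating the C(10,5) = 252 equally likely rank assignments) gives the two-sided p-value.
Step 5: p-value = 0.309524; compare to alpha = 0.05. fail to reject H0.

U_X = 7, p = 0.309524, fail to reject H0 at alpha = 0.05.


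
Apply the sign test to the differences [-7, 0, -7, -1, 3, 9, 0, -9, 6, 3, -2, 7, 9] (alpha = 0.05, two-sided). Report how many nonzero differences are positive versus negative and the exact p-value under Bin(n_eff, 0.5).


Step 1: Discard zero differences. Original n = 13; n_eff = number of nonzero differences = 11.
Nonzero differences (with sign): -7, -7, -1, +3, +9, -9, +6, +3, -2, +7, +9
Step 2: Count signs: positive = 6, negative = 5.
Step 3: Under H0: P(positive) = 0.5, so the number of positives S ~ Bin(11, 0.5).
Step 4: Two-sided exact p-value = sum of Bin(11,0.5) probabilities at or below the observed probability = 1.000000.
Step 5: alpha = 0.05. fail to reject H0.

n_eff = 11, pos = 6, neg = 5, p = 1.000000, fail to reject H0.


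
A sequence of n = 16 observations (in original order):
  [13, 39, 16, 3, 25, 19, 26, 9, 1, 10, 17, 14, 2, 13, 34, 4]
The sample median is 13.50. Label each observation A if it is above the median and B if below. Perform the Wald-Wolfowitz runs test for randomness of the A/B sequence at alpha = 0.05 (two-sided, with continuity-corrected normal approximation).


Step 1: Compute median = 13.50; label A = above, B = below.
Labels in order: BAABAAABBBAABBAB  (n_A = 8, n_B = 8)
Step 2: Count runs R = 9.
Step 3: Under H0 (random ordering), E[R] = 2*n_A*n_B/(n_A+n_B) + 1 = 2*8*8/16 + 1 = 9.0000.
        Var[R] = 2*n_A*n_B*(2*n_A*n_B - n_A - n_B) / ((n_A+n_B)^2 * (n_A+n_B-1)) = 14336/3840 = 3.7333.
        SD[R] = 1.9322.
Step 4: R = E[R], so z = 0 with no continuity correction.
Step 5: Two-sided p-value via normal approximation = 2*(1 - Phi(|z|)) = 1.000000.
Step 6: alpha = 0.05. fail to reject H0.

R = 9, z = 0.0000, p = 1.000000, fail to reject H0.


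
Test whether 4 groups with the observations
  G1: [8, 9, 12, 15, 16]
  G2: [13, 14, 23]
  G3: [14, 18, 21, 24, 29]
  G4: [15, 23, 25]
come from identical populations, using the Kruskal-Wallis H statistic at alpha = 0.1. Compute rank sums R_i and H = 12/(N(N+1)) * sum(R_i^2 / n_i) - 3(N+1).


Step 1: Combine all N = 16 observations and assign midranks.
sorted (value, group, rank): (8,G1,1), (9,G1,2), (12,G1,3), (13,G2,4), (14,G2,5.5), (14,G3,5.5), (15,G1,7.5), (15,G4,7.5), (16,G1,9), (18,G3,10), (21,G3,11), (23,G2,12.5), (23,G4,12.5), (24,G3,14), (25,G4,15), (29,G3,16)
Step 2: Sum ranks within each group.
R_1 = 22.5 (n_1 = 5)
R_2 = 22 (n_2 = 3)
R_3 = 56.5 (n_3 = 5)
R_4 = 35 (n_4 = 3)
Step 3: H = 12/(N(N+1)) * sum(R_i^2/n_i) - 3(N+1)
     = 12/(16*17) * (22.5^2/5 + 22^2/3 + 56.5^2/5 + 35^2/3) - 3*17
     = 0.044118 * 1309.37 - 51
     = 6.766176.
Step 4: Ties present; correction factor C = 1 - 18/(16^3 - 16) = 0.995588. Corrected H = 6.766176 / 0.995588 = 6.796160.
Step 5: Under H0, H ~ chi^2(3); p-value = 0.078687.
Step 6: alpha = 0.1. reject H0.

H = 6.7962, df = 3, p = 0.078687, reject H0.


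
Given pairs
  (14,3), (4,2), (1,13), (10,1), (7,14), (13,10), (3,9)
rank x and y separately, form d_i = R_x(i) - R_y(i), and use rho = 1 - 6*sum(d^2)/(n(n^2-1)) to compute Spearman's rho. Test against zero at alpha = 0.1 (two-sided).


Step 1: Rank x and y separately (midranks; no ties here).
rank(x): 14->7, 4->3, 1->1, 10->5, 7->4, 13->6, 3->2
rank(y): 3->3, 2->2, 13->6, 1->1, 14->7, 10->5, 9->4
Step 2: d_i = R_x(i) - R_y(i); compute d_i^2.
  (7-3)^2=16, (3-2)^2=1, (1-6)^2=25, (5-1)^2=16, (4-7)^2=9, (6-5)^2=1, (2-4)^2=4
sum(d^2) = 72.
Step 3: rho = 1 - 6*72 / (7*(7^2 - 1)) = 1 - 432/336 = -0.285714.
Step 4: Under H0, t = rho * sqrt((n-2)/(1-rho^2)) = -0.6667 ~ t(5).
Step 5: Two-sided p-value from the t-distribution with 5 df = 0.534509.
Step 6: alpha = 0.1. fail to reject H0.

rho = -0.2857, p = 0.534509, fail to reject H0 at alpha = 0.1.


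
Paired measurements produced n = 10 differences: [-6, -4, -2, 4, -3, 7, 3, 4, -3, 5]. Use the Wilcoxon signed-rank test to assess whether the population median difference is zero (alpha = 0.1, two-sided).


Step 1: Drop any zero differences (none here) and take |d_i|.
|d| = [6, 4, 2, 4, 3, 7, 3, 4, 3, 5]
Step 2: Midrank |d_i| (ties get averaged ranks).
ranks: |6|->9, |4|->6, |2|->1, |4|->6, |3|->3, |7|->10, |3|->3, |4|->6, |3|->3, |5|->8
Step 3: Attach original signs; sum ranks with positive sign and with negative sign.
W+ = 6 + 10 + 3 + 6 + 8 = 33
W- = 9 + 6 + 1 + 3 + 3 = 22
(Check: W+ + W- = 55 should equal n(n+1)/2 = 55.)
Step 4: Test statistic W = min(W+, W-) = 22.
Step 5: Ties in |d|, so use the tie-corrected normal approximation.
        E[W] = n(n+1)/4 = 10*11/4 = 27.5.
        Tie groups: |d|=3 (t=3), |d|=4 (t=3); sum(t^3 - t) = 48.
        Var[W] = n(n+1)(2n+1)/24 - sum(t^3-t)/48 = 2310/24 - 48/48 = 95.25.
        z = (W - E[W]) / sqrt(Var[W]) = (22 - 27.5) / 9.7596 = -0.5635.
        Two-sided p = 2*Phi(z) = 0.573062.
Step 6: alpha = 0.1. fail to reject H0.

W+ = 33, W- = 22, W = min = 22, p = 0.573062, fail to reject H0.


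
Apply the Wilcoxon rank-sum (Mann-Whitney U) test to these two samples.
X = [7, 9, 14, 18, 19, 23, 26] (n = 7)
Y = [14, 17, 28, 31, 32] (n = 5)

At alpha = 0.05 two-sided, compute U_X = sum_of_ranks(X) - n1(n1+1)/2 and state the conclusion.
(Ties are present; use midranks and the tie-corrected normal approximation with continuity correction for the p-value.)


Step 1: Combine and sort all 12 observations; assign midranks.
sorted (value, group): (7,X), (9,X), (14,X), (14,Y), (17,Y), (18,X), (19,X), (23,X), (26,X), (28,Y), (31,Y), (32,Y)
ranks: 7->1, 9->2, 14->3.5, 14->3.5, 17->5, 18->6, 19->7, 23->8, 26->9, 28->10, 31->11, 32->12
Step 2: Rank sum for X: R1 = 1 + 2 + 3.5 + 6 + 7 + 8 + 9 = 36.5.
Step 3: U_X = R1 - n1(n1+1)/2 = 36.5 - 7*8/2 = 36.5 - 28 = 8.5.
       U_Y = n1*n2 - U_X = 35 - 8.5 = 26.5.
Step 4: Ties are present, so use the tie-corrected normal approximation (with continuity correction) for the p-value.
Step 5: p-value = 0.166721; compare to alpha = 0.05. fail to reject H0.

U_X = 8.5, p = 0.166721, fail to reject H0 at alpha = 0.05.


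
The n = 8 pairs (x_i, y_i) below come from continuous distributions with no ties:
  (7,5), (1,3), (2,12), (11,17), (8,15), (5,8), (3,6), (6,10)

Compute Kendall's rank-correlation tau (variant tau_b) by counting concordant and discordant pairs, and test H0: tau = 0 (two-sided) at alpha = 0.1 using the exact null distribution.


Step 1: Enumerate the 28 unordered pairs (i,j) with i<j and classify each by sign(x_j-x_i) * sign(y_j-y_i).
  (1,2):dx=-6,dy=-2->C; (1,3):dx=-5,dy=+7->D; (1,4):dx=+4,dy=+12->C; (1,5):dx=+1,dy=+10->C
  (1,6):dx=-2,dy=+3->D; (1,7):dx=-4,dy=+1->D; (1,8):dx=-1,dy=+5->D; (2,3):dx=+1,dy=+9->C
  (2,4):dx=+10,dy=+14->C; (2,5):dx=+7,dy=+12->C; (2,6):dx=+4,dy=+5->C; (2,7):dx=+2,dy=+3->C
  (2,8):dx=+5,dy=+7->C; (3,4):dx=+9,dy=+5->C; (3,5):dx=+6,dy=+3->C; (3,6):dx=+3,dy=-4->D
  (3,7):dx=+1,dy=-6->D; (3,8):dx=+4,dy=-2->D; (4,5):dx=-3,dy=-2->C; (4,6):dx=-6,dy=-9->C
  (4,7):dx=-8,dy=-11->C; (4,8):dx=-5,dy=-7->C; (5,6):dx=-3,dy=-7->C; (5,7):dx=-5,dy=-9->C
  (5,8):dx=-2,dy=-5->C; (6,7):dx=-2,dy=-2->C; (6,8):dx=+1,dy=+2->C; (7,8):dx=+3,dy=+4->C
Step 2: C = 21, D = 7, total pairs = 28.
Step 3: tau = (C - D)/(n(n-1)/2) = (21 - 7)/28 = 0.500000.
Step 4: Exact two-sided p-value (enumerate n! = 40320 permutations of y under H0): p = 0.108681.
Step 5: alpha = 0.1. fail to reject H0.

tau_b = 0.5000 (C=21, D=7), p = 0.108681, fail to reject H0.


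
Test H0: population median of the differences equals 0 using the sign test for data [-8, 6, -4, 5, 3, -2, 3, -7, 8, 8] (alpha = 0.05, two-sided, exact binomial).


Step 1: Discard zero differences. Original n = 10; n_eff = number of nonzero differences = 10.
Nonzero differences (with sign): -8, +6, -4, +5, +3, -2, +3, -7, +8, +8
Step 2: Count signs: positive = 6, negative = 4.
Step 3: Under H0: P(positive) = 0.5, so the number of positives S ~ Bin(10, 0.5).
Step 4: Two-sided exact p-value = sum of Bin(10,0.5) probabilities at or below the observed probability = 0.753906.
Step 5: alpha = 0.05. fail to reject H0.

n_eff = 10, pos = 6, neg = 4, p = 0.753906, fail to reject H0.


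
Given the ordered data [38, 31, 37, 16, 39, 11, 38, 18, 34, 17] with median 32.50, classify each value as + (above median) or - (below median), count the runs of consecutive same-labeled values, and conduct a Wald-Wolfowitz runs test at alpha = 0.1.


Step 1: Compute median = 32.50; label A = above, B = below.
Labels in order: ABABABABAB  (n_A = 5, n_B = 5)
Step 2: Count runs R = 10.
Step 3: Under H0 (random ordering), E[R] = 2*n_A*n_B/(n_A+n_B) + 1 = 2*5*5/10 + 1 = 6.0000.
        Var[R] = 2*n_A*n_B*(2*n_A*n_B - n_A - n_B) / ((n_A+n_B)^2 * (n_A+n_B-1)) = 2000/900 = 2.2222.
        SD[R] = 1.4907.
Step 4: Continuity-corrected z = (R - 0.5 - E[R]) / SD[R] = (10 - 0.5 - 6.0000) / 1.4907 = 2.3479.
Step 5: Two-sided p-value via normal approximation = 2*(1 - Phi(|z|)) = 0.018881.
Step 6: alpha = 0.1. reject H0.

R = 10, z = 2.3479, p = 0.018881, reject H0.


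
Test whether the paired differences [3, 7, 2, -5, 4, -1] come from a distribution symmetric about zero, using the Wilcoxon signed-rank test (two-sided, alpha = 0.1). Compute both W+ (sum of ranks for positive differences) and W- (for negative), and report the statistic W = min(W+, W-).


Step 1: Drop any zero differences (none here) and take |d_i|.
|d| = [3, 7, 2, 5, 4, 1]
Step 2: Midrank |d_i| (ties get averaged ranks).
ranks: |3|->3, |7|->6, |2|->2, |5|->5, |4|->4, |1|->1
Step 3: Attach original signs; sum ranks with positive sign and with negative sign.
W+ = 3 + 6 + 2 + 4 = 15
W- = 5 + 1 = 6
(Check: W+ + W- = 21 should equal n(n+1)/2 = 21.)
Step 4: Test statistic W = min(W+, W-) = 6.
Step 5: No ties, so the exact null distribution over the 2^6 = 64 sign assignments gives the two-sided p-value = 0.437500.
Step 6: alpha = 0.1. fail to reject H0.

W+ = 15, W- = 6, W = min = 6, p = 0.437500, fail to reject H0.


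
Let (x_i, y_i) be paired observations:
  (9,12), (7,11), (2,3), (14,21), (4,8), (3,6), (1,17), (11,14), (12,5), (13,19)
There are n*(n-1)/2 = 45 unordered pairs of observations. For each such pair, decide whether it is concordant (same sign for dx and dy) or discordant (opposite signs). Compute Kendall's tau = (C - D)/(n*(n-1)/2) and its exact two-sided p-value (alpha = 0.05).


Step 1: Enumerate the 45 unordered pairs (i,j) with i<j and classify each by sign(x_j-x_i) * sign(y_j-y_i).
  (1,2):dx=-2,dy=-1->C; (1,3):dx=-7,dy=-9->C; (1,4):dx=+5,dy=+9->C; (1,5):dx=-5,dy=-4->C
  (1,6):dx=-6,dy=-6->C; (1,7):dx=-8,dy=+5->D; (1,8):dx=+2,dy=+2->C; (1,9):dx=+3,dy=-7->D
  (1,10):dx=+4,dy=+7->C; (2,3):dx=-5,dy=-8->C; (2,4):dx=+7,dy=+10->C; (2,5):dx=-3,dy=-3->C
  (2,6):dx=-4,dy=-5->C; (2,7):dx=-6,dy=+6->D; (2,8):dx=+4,dy=+3->C; (2,9):dx=+5,dy=-6->D
  (2,10):dx=+6,dy=+8->C; (3,4):dx=+12,dy=+18->C; (3,5):dx=+2,dy=+5->C; (3,6):dx=+1,dy=+3->C
  (3,7):dx=-1,dy=+14->D; (3,8):dx=+9,dy=+11->C; (3,9):dx=+10,dy=+2->C; (3,10):dx=+11,dy=+16->C
  (4,5):dx=-10,dy=-13->C; (4,6):dx=-11,dy=-15->C; (4,7):dx=-13,dy=-4->C; (4,8):dx=-3,dy=-7->C
  (4,9):dx=-2,dy=-16->C; (4,10):dx=-1,dy=-2->C; (5,6):dx=-1,dy=-2->C; (5,7):dx=-3,dy=+9->D
  (5,8):dx=+7,dy=+6->C; (5,9):dx=+8,dy=-3->D; (5,10):dx=+9,dy=+11->C; (6,7):dx=-2,dy=+11->D
  (6,8):dx=+8,dy=+8->C; (6,9):dx=+9,dy=-1->D; (6,10):dx=+10,dy=+13->C; (7,8):dx=+10,dy=-3->D
  (7,9):dx=+11,dy=-12->D; (7,10):dx=+12,dy=+2->C; (8,9):dx=+1,dy=-9->D; (8,10):dx=+2,dy=+5->C
  (9,10):dx=+1,dy=+14->C
Step 2: C = 33, D = 12, total pairs = 45.
Step 3: tau = (C - D)/(n(n-1)/2) = (33 - 12)/45 = 0.466667.
Step 4: Exact two-sided p-value (enumerate n! = 3628800 permutations of y under H0): p = 0.072550.
Step 5: alpha = 0.05. fail to reject H0.

tau_b = 0.4667 (C=33, D=12), p = 0.072550, fail to reject H0.


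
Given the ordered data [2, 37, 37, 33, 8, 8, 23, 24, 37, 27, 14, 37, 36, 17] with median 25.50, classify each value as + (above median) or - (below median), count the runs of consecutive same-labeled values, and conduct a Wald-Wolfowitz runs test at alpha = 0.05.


Step 1: Compute median = 25.50; label A = above, B = below.
Labels in order: BAAABBBBAABAAB  (n_A = 7, n_B = 7)
Step 2: Count runs R = 7.
Step 3: Under H0 (random ordering), E[R] = 2*n_A*n_B/(n_A+n_B) + 1 = 2*7*7/14 + 1 = 8.0000.
        Var[R] = 2*n_A*n_B*(2*n_A*n_B - n_A - n_B) / ((n_A+n_B)^2 * (n_A+n_B-1)) = 8232/2548 = 3.2308.
        SD[R] = 1.7974.
Step 4: Continuity-corrected z = (R + 0.5 - E[R]) / SD[R] = (7 + 0.5 - 8.0000) / 1.7974 = -0.2782.
Step 5: Two-sided p-value via normal approximation = 2*(1 - Phi(|z|)) = 0.780879.
Step 6: alpha = 0.05. fail to reject H0.

R = 7, z = -0.2782, p = 0.780879, fail to reject H0.


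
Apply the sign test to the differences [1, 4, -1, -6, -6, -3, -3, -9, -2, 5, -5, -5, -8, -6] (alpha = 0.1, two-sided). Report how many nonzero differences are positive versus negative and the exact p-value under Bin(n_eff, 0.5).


Step 1: Discard zero differences. Original n = 14; n_eff = number of nonzero differences = 14.
Nonzero differences (with sign): +1, +4, -1, -6, -6, -3, -3, -9, -2, +5, -5, -5, -8, -6
Step 2: Count signs: positive = 3, negative = 11.
Step 3: Under H0: P(positive) = 0.5, so the number of positives S ~ Bin(14, 0.5).
Step 4: Two-sided exact p-value = sum of Bin(14,0.5) probabilities at or below the observed probability = 0.057373.
Step 5: alpha = 0.1. reject H0.

n_eff = 14, pos = 3, neg = 11, p = 0.057373, reject H0.


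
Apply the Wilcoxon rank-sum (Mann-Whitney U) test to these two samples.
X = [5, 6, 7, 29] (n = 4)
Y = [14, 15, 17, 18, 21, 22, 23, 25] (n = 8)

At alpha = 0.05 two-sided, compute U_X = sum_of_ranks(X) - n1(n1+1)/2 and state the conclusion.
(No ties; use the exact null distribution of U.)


Step 1: Combine and sort all 12 observations; assign midranks.
sorted (value, group): (5,X), (6,X), (7,X), (14,Y), (15,Y), (17,Y), (18,Y), (21,Y), (22,Y), (23,Y), (25,Y), (29,X)
ranks: 5->1, 6->2, 7->3, 14->4, 15->5, 17->6, 18->7, 21->8, 22->9, 23->10, 25->11, 29->12
Step 2: Rank sum for X: R1 = 1 + 2 + 3 + 12 = 18.
Step 3: U_X = R1 - n1(n1+1)/2 = 18 - 4*5/2 = 18 - 10 = 8.
       U_Y = n1*n2 - U_X = 32 - 8 = 24.
Step 4: No ties, so the exact null distribution of U (based on enumerating the C(12,4) = 495 equally likely rank assignments) gives the two-sided p-value.
Step 5: p-value = 0.214141; compare to alpha = 0.05. fail to reject H0.

U_X = 8, p = 0.214141, fail to reject H0 at alpha = 0.05.


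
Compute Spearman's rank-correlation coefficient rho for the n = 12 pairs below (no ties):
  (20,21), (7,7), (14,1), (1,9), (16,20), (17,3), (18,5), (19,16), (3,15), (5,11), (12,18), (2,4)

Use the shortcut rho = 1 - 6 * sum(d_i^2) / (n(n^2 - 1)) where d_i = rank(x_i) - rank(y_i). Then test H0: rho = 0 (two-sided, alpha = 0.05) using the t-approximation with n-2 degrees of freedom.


Step 1: Rank x and y separately (midranks; no ties here).
rank(x): 20->12, 7->5, 14->7, 1->1, 16->8, 17->9, 18->10, 19->11, 3->3, 5->4, 12->6, 2->2
rank(y): 21->12, 7->5, 1->1, 9->6, 20->11, 3->2, 5->4, 16->9, 15->8, 11->7, 18->10, 4->3
Step 2: d_i = R_x(i) - R_y(i); compute d_i^2.
  (12-12)^2=0, (5-5)^2=0, (7-1)^2=36, (1-6)^2=25, (8-11)^2=9, (9-2)^2=49, (10-4)^2=36, (11-9)^2=4, (3-8)^2=25, (4-7)^2=9, (6-10)^2=16, (2-3)^2=1
sum(d^2) = 210.
Step 3: rho = 1 - 6*210 / (12*(12^2 - 1)) = 1 - 1260/1716 = 0.265734.
Step 4: Under H0, t = rho * sqrt((n-2)/(1-rho^2)) = 0.8717 ~ t(10).
Step 5: Two-sided p-value from the t-distribution with 10 df = 0.403833.
Step 6: alpha = 0.05. fail to reject H0.

rho = 0.2657, p = 0.403833, fail to reject H0 at alpha = 0.05.


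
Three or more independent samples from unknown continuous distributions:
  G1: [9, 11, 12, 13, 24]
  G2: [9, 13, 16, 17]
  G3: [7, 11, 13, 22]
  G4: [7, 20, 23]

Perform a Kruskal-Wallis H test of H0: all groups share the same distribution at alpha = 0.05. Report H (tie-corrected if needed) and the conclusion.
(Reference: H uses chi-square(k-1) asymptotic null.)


Step 1: Combine all N = 16 observations and assign midranks.
sorted (value, group, rank): (7,G3,1.5), (7,G4,1.5), (9,G1,3.5), (9,G2,3.5), (11,G1,5.5), (11,G3,5.5), (12,G1,7), (13,G1,9), (13,G2,9), (13,G3,9), (16,G2,11), (17,G2,12), (20,G4,13), (22,G3,14), (23,G4,15), (24,G1,16)
Step 2: Sum ranks within each group.
R_1 = 41 (n_1 = 5)
R_2 = 35.5 (n_2 = 4)
R_3 = 30 (n_3 = 4)
R_4 = 29.5 (n_4 = 3)
Step 3: H = 12/(N(N+1)) * sum(R_i^2/n_i) - 3(N+1)
     = 12/(16*17) * (41^2/5 + 35.5^2/4 + 30^2/4 + 29.5^2/3) - 3*17
     = 0.044118 * 1166.35 - 51
     = 0.456434.
Step 4: Ties present; correction factor C = 1 - 42/(16^3 - 16) = 0.989706. Corrected H = 0.456434 / 0.989706 = 0.461181.
Step 5: Under H0, H ~ chi^2(3); p-value = 0.927333.
Step 6: alpha = 0.05. fail to reject H0.

H = 0.4612, df = 3, p = 0.927333, fail to reject H0.


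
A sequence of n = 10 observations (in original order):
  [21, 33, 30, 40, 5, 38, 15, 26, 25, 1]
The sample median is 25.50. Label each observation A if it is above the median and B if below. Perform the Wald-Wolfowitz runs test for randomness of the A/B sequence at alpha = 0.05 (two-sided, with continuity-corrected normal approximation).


Step 1: Compute median = 25.50; label A = above, B = below.
Labels in order: BAAABABABB  (n_A = 5, n_B = 5)
Step 2: Count runs R = 7.
Step 3: Under H0 (random ordering), E[R] = 2*n_A*n_B/(n_A+n_B) + 1 = 2*5*5/10 + 1 = 6.0000.
        Var[R] = 2*n_A*n_B*(2*n_A*n_B - n_A - n_B) / ((n_A+n_B)^2 * (n_A+n_B-1)) = 2000/900 = 2.2222.
        SD[R] = 1.4907.
Step 4: Continuity-corrected z = (R - 0.5 - E[R]) / SD[R] = (7 - 0.5 - 6.0000) / 1.4907 = 0.3354.
Step 5: Two-sided p-value via normal approximation = 2*(1 - Phi(|z|)) = 0.737316.
Step 6: alpha = 0.05. fail to reject H0.

R = 7, z = 0.3354, p = 0.737316, fail to reject H0.


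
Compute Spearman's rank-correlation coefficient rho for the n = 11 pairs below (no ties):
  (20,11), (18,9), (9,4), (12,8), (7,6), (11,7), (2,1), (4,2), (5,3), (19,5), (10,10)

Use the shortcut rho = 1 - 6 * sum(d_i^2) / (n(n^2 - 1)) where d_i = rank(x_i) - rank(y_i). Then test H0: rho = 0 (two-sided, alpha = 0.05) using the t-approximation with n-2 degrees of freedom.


Step 1: Rank x and y separately (midranks; no ties here).
rank(x): 20->11, 18->9, 9->5, 12->8, 7->4, 11->7, 2->1, 4->2, 5->3, 19->10, 10->6
rank(y): 11->11, 9->9, 4->4, 8->8, 6->6, 7->7, 1->1, 2->2, 3->3, 5->5, 10->10
Step 2: d_i = R_x(i) - R_y(i); compute d_i^2.
  (11-11)^2=0, (9-9)^2=0, (5-4)^2=1, (8-8)^2=0, (4-6)^2=4, (7-7)^2=0, (1-1)^2=0, (2-2)^2=0, (3-3)^2=0, (10-5)^2=25, (6-10)^2=16
sum(d^2) = 46.
Step 3: rho = 1 - 6*46 / (11*(11^2 - 1)) = 1 - 276/1320 = 0.790909.
Step 4: Under H0, t = rho * sqrt((n-2)/(1-rho^2)) = 3.8774 ~ t(9).
Step 5: Two-sided p-value from the t-distribution with 9 df = 0.003746.
Step 6: alpha = 0.05. reject H0.

rho = 0.7909, p = 0.003746, reject H0 at alpha = 0.05.


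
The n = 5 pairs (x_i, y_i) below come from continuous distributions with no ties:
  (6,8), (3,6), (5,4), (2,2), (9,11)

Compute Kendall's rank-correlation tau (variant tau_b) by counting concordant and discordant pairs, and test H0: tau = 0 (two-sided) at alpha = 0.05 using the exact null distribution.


Step 1: Enumerate the 10 unordered pairs (i,j) with i<j and classify each by sign(x_j-x_i) * sign(y_j-y_i).
  (1,2):dx=-3,dy=-2->C; (1,3):dx=-1,dy=-4->C; (1,4):dx=-4,dy=-6->C; (1,5):dx=+3,dy=+3->C
  (2,3):dx=+2,dy=-2->D; (2,4):dx=-1,dy=-4->C; (2,5):dx=+6,dy=+5->C; (3,4):dx=-3,dy=-2->C
  (3,5):dx=+4,dy=+7->C; (4,5):dx=+7,dy=+9->C
Step 2: C = 9, D = 1, total pairs = 10.
Step 3: tau = (C - D)/(n(n-1)/2) = (9 - 1)/10 = 0.800000.
Step 4: Exact two-sided p-value (enumerate n! = 120 permutations of y under H0): p = 0.083333.
Step 5: alpha = 0.05. fail to reject H0.

tau_b = 0.8000 (C=9, D=1), p = 0.083333, fail to reject H0.


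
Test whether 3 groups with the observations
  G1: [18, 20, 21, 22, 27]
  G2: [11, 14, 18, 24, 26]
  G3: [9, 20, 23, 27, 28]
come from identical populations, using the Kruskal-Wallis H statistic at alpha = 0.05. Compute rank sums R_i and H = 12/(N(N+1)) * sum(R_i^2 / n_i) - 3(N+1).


Step 1: Combine all N = 15 observations and assign midranks.
sorted (value, group, rank): (9,G3,1), (11,G2,2), (14,G2,3), (18,G1,4.5), (18,G2,4.5), (20,G1,6.5), (20,G3,6.5), (21,G1,8), (22,G1,9), (23,G3,10), (24,G2,11), (26,G2,12), (27,G1,13.5), (27,G3,13.5), (28,G3,15)
Step 2: Sum ranks within each group.
R_1 = 41.5 (n_1 = 5)
R_2 = 32.5 (n_2 = 5)
R_3 = 46 (n_3 = 5)
Step 3: H = 12/(N(N+1)) * sum(R_i^2/n_i) - 3(N+1)
     = 12/(15*16) * (41.5^2/5 + 32.5^2/5 + 46^2/5) - 3*16
     = 0.050000 * 978.9 - 48
     = 0.945000.
Step 4: Ties present; correction factor C = 1 - 18/(15^3 - 15) = 0.994643. Corrected H = 0.945000 / 0.994643 = 0.950090.
Step 5: Under H0, H ~ chi^2(2); p-value = 0.621857.
Step 6: alpha = 0.05. fail to reject H0.

H = 0.9501, df = 2, p = 0.621857, fail to reject H0.


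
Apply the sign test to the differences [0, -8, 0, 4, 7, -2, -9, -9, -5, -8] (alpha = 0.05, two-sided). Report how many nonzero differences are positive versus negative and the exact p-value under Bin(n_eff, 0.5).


Step 1: Discard zero differences. Original n = 10; n_eff = number of nonzero differences = 8.
Nonzero differences (with sign): -8, +4, +7, -2, -9, -9, -5, -8
Step 2: Count signs: positive = 2, negative = 6.
Step 3: Under H0: P(positive) = 0.5, so the number of positives S ~ Bin(8, 0.5).
Step 4: Two-sided exact p-value = sum of Bin(8,0.5) probabilities at or below the observed probability = 0.289062.
Step 5: alpha = 0.05. fail to reject H0.

n_eff = 8, pos = 2, neg = 6, p = 0.289062, fail to reject H0.
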